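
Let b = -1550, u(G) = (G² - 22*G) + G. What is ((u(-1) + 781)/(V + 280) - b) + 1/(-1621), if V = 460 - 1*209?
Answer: 1335465182/860751 ≈ 1551.5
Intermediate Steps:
u(G) = G² - 21*G
V = 251 (V = 460 - 209 = 251)
((u(-1) + 781)/(V + 280) - b) + 1/(-1621) = ((-(-21 - 1) + 781)/(251 + 280) - 1*(-1550)) + 1/(-1621) = ((-1*(-22) + 781)/531 + 1550) - 1/1621 = ((22 + 781)*(1/531) + 1550) - 1/1621 = (803*(1/531) + 1550) - 1/1621 = (803/531 + 1550) - 1/1621 = 823853/531 - 1/1621 = 1335465182/860751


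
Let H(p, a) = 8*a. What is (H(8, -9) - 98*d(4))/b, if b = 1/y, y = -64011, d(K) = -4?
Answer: -20483520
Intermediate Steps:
b = -1/64011 (b = 1/(-64011) = -1/64011 ≈ -1.5622e-5)
(H(8, -9) - 98*d(4))/b = (8*(-9) - 98*(-4))/(-1/64011) = (-72 + 392)*(-64011) = 320*(-64011) = -20483520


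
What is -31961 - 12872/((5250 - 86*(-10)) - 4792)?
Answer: -21068735/659 ≈ -31971.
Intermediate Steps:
-31961 - 12872/((5250 - 86*(-10)) - 4792) = -31961 - 12872/((5250 + 860) - 4792) = -31961 - 12872/(6110 - 4792) = -31961 - 12872/1318 = -31961 - 1*6436/659 = -31961 - 6436/659 = -21068735/659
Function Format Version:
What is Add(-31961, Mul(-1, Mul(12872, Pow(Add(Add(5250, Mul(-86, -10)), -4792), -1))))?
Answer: Rational(-21068735, 659) ≈ -31971.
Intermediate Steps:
Add(-31961, Mul(-1, Mul(12872, Pow(Add(Add(5250, Mul(-86, -10)), -4792), -1)))) = Add(-31961, Mul(-1, Mul(12872, Pow(Add(Add(5250, 860), -4792), -1)))) = Add(-31961, Mul(-1, Mul(12872, Pow(Add(6110, -4792), -1)))) = Add(-31961, Mul(-1, Mul(12872, Pow(1318, -1)))) = Add(-31961, Mul(-1, Mul(12872, Rational(1, 1318)))) = Add(-31961, Mul(-1, Rational(6436, 659))) = Add(-31961, Rational(-6436, 659)) = Rational(-21068735, 659)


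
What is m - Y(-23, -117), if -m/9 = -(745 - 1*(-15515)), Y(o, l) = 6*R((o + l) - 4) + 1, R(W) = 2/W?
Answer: 1756069/12 ≈ 1.4634e+5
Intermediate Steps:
Y(o, l) = 1 + 12/(-4 + l + o) (Y(o, l) = 6*(2/((o + l) - 4)) + 1 = 6*(2/((l + o) - 4)) + 1 = 6*(2/(-4 + l + o)) + 1 = 12/(-4 + l + o) + 1 = 1 + 12/(-4 + l + o))
m = 146340 (m = -(-9)*(745 - 1*(-15515)) = -(-9)*(745 + 15515) = -(-9)*16260 = -9*(-16260) = 146340)
m - Y(-23, -117) = 146340 - (8 - 117 - 23)/(-4 - 117 - 23) = 146340 - (-132)/(-144) = 146340 - (-1)*(-132)/144 = 146340 - 1*11/12 = 146340 - 11/12 = 1756069/12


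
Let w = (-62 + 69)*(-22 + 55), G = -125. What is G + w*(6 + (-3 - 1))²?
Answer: 799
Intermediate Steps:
w = 231 (w = 7*33 = 231)
G + w*(6 + (-3 - 1))² = -125 + 231*(6 + (-3 - 1))² = -125 + 231*(6 - 4)² = -125 + 231*2² = -125 + 231*4 = -125 + 924 = 799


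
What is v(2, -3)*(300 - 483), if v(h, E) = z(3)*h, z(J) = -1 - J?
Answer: 1464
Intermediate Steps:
v(h, E) = -4*h (v(h, E) = (-1 - 1*3)*h = (-1 - 3)*h = -4*h)
v(2, -3)*(300 - 483) = (-4*2)*(300 - 483) = -8*(-183) = 1464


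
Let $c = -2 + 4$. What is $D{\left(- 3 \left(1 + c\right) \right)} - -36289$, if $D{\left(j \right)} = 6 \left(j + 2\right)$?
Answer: $36247$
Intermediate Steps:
$c = 2$
$D{\left(j \right)} = 12 + 6 j$ ($D{\left(j \right)} = 6 \left(2 + j\right) = 12 + 6 j$)
$D{\left(- 3 \left(1 + c\right) \right)} - -36289 = \left(12 + 6 \left(- 3 \left(1 + 2\right)\right)\right) - -36289 = \left(12 + 6 \left(\left(-3\right) 3\right)\right) + 36289 = \left(12 + 6 \left(-9\right)\right) + 36289 = \left(12 - 54\right) + 36289 = -42 + 36289 = 36247$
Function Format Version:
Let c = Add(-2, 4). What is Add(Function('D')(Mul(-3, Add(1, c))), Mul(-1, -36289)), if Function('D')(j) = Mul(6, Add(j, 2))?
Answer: 36247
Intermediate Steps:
c = 2
Function('D')(j) = Add(12, Mul(6, j)) (Function('D')(j) = Mul(6, Add(2, j)) = Add(12, Mul(6, j)))
Add(Function('D')(Mul(-3, Add(1, c))), Mul(-1, -36289)) = Add(Add(12, Mul(6, Mul(-3, Add(1, 2)))), Mul(-1, -36289)) = Add(Add(12, Mul(6, Mul(-3, 3))), 36289) = Add(Add(12, Mul(6, -9)), 36289) = Add(Add(12, -54), 36289) = Add(-42, 36289) = 36247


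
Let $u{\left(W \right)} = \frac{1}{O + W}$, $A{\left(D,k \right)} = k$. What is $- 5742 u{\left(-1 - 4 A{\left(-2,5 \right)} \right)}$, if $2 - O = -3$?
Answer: $\frac{2871}{8} \approx 358.88$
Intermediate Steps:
$O = 5$ ($O = 2 - -3 = 2 + 3 = 5$)
$u{\left(W \right)} = \frac{1}{5 + W}$
$- 5742 u{\left(-1 - 4 A{\left(-2,5 \right)} \right)} = - \frac{5742}{5 - 21} = - \frac{5742}{-16} = \left(-5742\right) \left(- \frac{1}{16}\right) = \frac{2871}{8}$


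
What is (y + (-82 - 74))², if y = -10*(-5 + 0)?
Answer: 11236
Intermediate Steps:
y = 50 (y = -10*(-5) = 50)
(y + (-82 - 74))² = (50 + (-82 - 74))² = (50 - 156)² = (-106)² = 11236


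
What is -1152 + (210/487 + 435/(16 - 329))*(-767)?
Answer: -63530307/152431 ≈ -416.78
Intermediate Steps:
-1152 + (210/487 + 435/(16 - 329))*(-767) = -1152 + (210*(1/487) + 435/(-313))*(-767) = -1152 + (210/487 + 435*(-1/313))*(-767) = -1152 + (210/487 - 435/313)*(-767) = -1152 - 146115/152431*(-767) = -1152 + 112070205/152431 = -63530307/152431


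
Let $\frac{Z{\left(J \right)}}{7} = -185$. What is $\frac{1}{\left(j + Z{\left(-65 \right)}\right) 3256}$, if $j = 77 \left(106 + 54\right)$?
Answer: $\frac{1}{35897400} \approx 2.7857 \cdot 10^{-8}$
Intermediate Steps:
$j = 12320$ ($j = 77 \cdot 160 = 12320$)
$Z{\left(J \right)} = -1295$ ($Z{\left(J \right)} = 7 \left(-185\right) = -1295$)
$\frac{1}{\left(j + Z{\left(-65 \right)}\right) 3256} = \frac{1}{\left(12320 - 1295\right) 3256} = \frac{1}{11025} \cdot \frac{1}{3256} = \frac{1}{35897400}$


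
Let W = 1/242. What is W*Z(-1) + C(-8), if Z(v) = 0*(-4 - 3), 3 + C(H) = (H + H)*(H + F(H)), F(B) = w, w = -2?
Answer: 157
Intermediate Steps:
F(B) = -2
W = 1/242 ≈ 0.0041322
C(H) = -3 + 2*H*(-2 + H) (C(H) = -3 + (H + H)*(H - 2) = -3 + (2*H)*(-2 + H) = -3 + 2*H*(-2 + H))
Z(v) = 0 (Z(v) = 0*(-7) = 0)
W*Z(-1) + C(-8) = (1/242)*0 + (-3 - 4*(-8) + 2*(-8)**2) = 0 + (-3 + 32 + 2*64) = 0 + (-3 + 32 + 128) = 0 + 157 = 157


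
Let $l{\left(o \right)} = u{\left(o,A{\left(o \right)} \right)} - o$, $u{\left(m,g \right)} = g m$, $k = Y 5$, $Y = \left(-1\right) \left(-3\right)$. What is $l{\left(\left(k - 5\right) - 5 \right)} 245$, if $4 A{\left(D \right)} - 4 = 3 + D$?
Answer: $2450$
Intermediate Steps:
$Y = 3$
$k = 15$ ($k = 3 \cdot 5 = 15$)
$A{\left(D \right)} = \frac{7}{4} + \frac{D}{4}$ ($A{\left(D \right)} = 1 + \frac{3 + D}{4} = 1 + \left(\frac{3}{4} + \frac{D}{4}\right) = \frac{7}{4} + \frac{D}{4}$)
$l{\left(o \right)} = - o + o \left(\frac{7}{4} + \frac{o}{4}\right)$ ($l{\left(o \right)} = \left(\frac{7}{4} + \frac{o}{4}\right) o - o = o \left(\frac{7}{4} + \frac{o}{4}\right) - o = - o + o \left(\frac{7}{4} + \frac{o}{4}\right)$)
$l{\left(\left(k - 5\right) - 5 \right)} 245 = \frac{\left(\left(15 - 5\right) - 5\right) \left(3 + \left(\left(15 - 5\right) - 5\right)\right)}{4} \cdot 245 = \frac{\left(10 - 5\right) \left(3 + \left(10 - 5\right)\right)}{4} \cdot 245 = \frac{1}{4} \cdot 5 \left(3 + 5\right) 245 = \frac{1}{4} \cdot 5 \cdot 8 \cdot 245 = 10 \cdot 245 = 2450$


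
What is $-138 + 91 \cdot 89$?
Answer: $7961$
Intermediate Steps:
$-138 + 91 \cdot 89 = -138 + 8099 = 7961$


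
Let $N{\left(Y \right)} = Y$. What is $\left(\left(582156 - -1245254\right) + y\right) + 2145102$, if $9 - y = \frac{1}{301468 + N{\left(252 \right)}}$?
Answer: $\frac{1198589036119}{301720} \approx 3.9725 \cdot 10^{6}$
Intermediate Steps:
$y = \frac{2715479}{301720}$ ($y = 9 - \frac{1}{301468 + 252} = 9 - \frac{1}{301720} = \frac{2715479}{301720} \approx 9.0$)
$\left(\left(582156 - -1245254\right) + y\right) + 2145102 = \left(\left(582156 - -1245254\right) + \frac{2715479}{301720}\right) + 2145102 = \left(\left(582156 + 1245254\right) + \frac{2715479}{301720}\right) + 2145102 = \left(1827410 + \frac{2715479}{301720}\right) + 2145102 = \frac{551368860679}{301720} + 2145102 = \frac{1198589036119}{301720}$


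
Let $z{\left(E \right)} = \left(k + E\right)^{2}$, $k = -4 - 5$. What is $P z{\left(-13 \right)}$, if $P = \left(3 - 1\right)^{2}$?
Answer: $1936$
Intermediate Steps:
$k = -9$
$z{\left(E \right)} = \left(-9 + E\right)^{2}$
$P = 4$ ($P = 2^{2} = 4$)
$P z{\left(-13 \right)} = 4 \left(-9 - 13\right)^{2} = 4 \left(-22\right)^{2} = 4 \cdot 484 = 1936$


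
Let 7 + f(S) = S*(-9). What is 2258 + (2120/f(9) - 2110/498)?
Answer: 6107072/2739 ≈ 2229.7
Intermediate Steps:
f(S) = -7 - 9*S (f(S) = -7 + S*(-9) = -7 - 9*S)
2258 + (2120/f(9) - 2110/498) = 2258 + (2120/(-7 - 9*9) - 2110/498) = 2258 + (2120/(-7 - 81) - 2110*1/498) = 2258 + (2120/(-88) - 1055/249) = 2258 + (2120*(-1/88) - 1055/249) = 2258 + (-265/11 - 1055/249) = 2258 - 77590/2739 = 6107072/2739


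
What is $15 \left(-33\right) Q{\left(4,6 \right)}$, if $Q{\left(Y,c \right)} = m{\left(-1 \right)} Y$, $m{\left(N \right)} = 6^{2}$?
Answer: $-71280$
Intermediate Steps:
$m{\left(N \right)} = 36$
$Q{\left(Y,c \right)} = 36 Y$
$15 \left(-33\right) Q{\left(4,6 \right)} = 15 \left(-33\right) 36 \cdot 4 = \left(-495\right) 144 = -71280$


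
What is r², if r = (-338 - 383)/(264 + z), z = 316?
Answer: 519841/336400 ≈ 1.5453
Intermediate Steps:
r = -721/580 (r = (-338 - 383)/(264 + 316) = -721/580 ≈ -1.2431)
r² = (-721/580)² = 519841/336400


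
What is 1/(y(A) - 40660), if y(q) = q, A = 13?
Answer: -1/40647 ≈ -2.4602e-5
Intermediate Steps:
1/(y(A) - 40660) = 1/(13 - 40660) = 1/(-40647) = -1/40647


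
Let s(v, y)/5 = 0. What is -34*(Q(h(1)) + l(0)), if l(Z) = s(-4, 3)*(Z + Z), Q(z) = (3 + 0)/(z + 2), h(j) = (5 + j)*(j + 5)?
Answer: -51/19 ≈ -2.6842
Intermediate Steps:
h(j) = (5 + j)² (h(j) = (5 + j)*(5 + j) = (5 + j)²)
s(v, y) = 0 (s(v, y) = 5*0 = 0)
Q(z) = 3/(2 + z)
l(Z) = 0 (l(Z) = 0*(Z + Z) = 0*(2*Z) = 0)
-34*(Q(h(1)) + l(0)) = -34*(3/(2 + (5 + 1)²) + 0) = -34*(3/(2 + 6²) + 0) = -34*(3/(2 + 36) + 0) = -34*(3/38 + 0) = -34*3/38 = -51/19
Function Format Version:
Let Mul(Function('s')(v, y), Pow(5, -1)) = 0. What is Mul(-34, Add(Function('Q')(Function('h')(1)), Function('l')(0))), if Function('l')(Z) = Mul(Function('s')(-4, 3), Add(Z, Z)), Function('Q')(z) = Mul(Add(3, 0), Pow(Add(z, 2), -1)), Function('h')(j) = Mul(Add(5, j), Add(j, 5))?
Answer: Rational(-51, 19) ≈ -2.6842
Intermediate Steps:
Function('h')(j) = Pow(Add(5, j), 2) (Function('h')(j) = Mul(Add(5, j), Add(5, j)) = Pow(Add(5, j), 2))
Function('s')(v, y) = 0 (Function('s')(v, y) = Mul(5, 0) = 0)
Function('Q')(z) = Mul(3, Pow(Add(2, z), -1))
Function('l')(Z) = 0 (Function('l')(Z) = Mul(0, Add(Z, Z)) = Mul(0, Mul(2, Z)) = 0)
Mul(-34, Add(Function('Q')(Function('h')(1)), Function('l')(0))) = Mul(-34, Add(Mul(3, Pow(Add(2, Pow(Add(5, 1), 2)), -1)), 0)) = Mul(-34, Add(Mul(3, Pow(Add(2, Pow(6, 2)), -1)), 0)) = Mul(-34, Add(Mul(3, Pow(Add(2, 36), -1)), 0)) = Mul(-34, Add(Mul(3, Pow(38, -1)), 0)) = Mul(-34, Add(Mul(3, Rational(1, 38)), 0)) = Mul(-34, Add(Rational(3, 38), 0)) = Mul(-34, Rational(3, 38)) = Rational(-51, 19)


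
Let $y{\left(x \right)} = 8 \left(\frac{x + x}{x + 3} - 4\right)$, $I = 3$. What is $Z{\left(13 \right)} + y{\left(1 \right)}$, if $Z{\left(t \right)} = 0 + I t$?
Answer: $11$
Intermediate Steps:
$Z{\left(t \right)} = 3 t$ ($Z{\left(t \right)} = 0 + 3 t = 3 t$)
$y{\left(x \right)} = -32 + \frac{16 x}{3 + x}$ ($y{\left(x \right)} = 8 \left(\frac{2 x}{3 + x} - 4\right) = 8 \left(-4 + \frac{2 x}{3 + x}\right) = -32 + \frac{16 x}{3 + x}$)
$Z{\left(13 \right)} + y{\left(1 \right)} = 3 \cdot 13 + \frac{16 \left(-6 - 1\right)}{3 + 1} = 39 + \frac{16 \left(-6 - 1\right)}{4} = 39 + 16 \cdot \frac{1}{4} \left(-7\right) = 39 - 28 = 11$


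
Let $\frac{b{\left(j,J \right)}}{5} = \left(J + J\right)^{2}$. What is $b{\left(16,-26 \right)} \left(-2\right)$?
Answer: $-27040$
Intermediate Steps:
$b{\left(j,J \right)} = 20 J^{2}$ ($b{\left(j,J \right)} = 5 \left(J + J\right)^{2} = 5 \left(2 J\right)^{2} = 5 \cdot 4 J^{2} = 20 J^{2}$)
$b{\left(16,-26 \right)} \left(-2\right) = 20 \left(-26\right)^{2} \left(-2\right) = 20 \cdot 676 \left(-2\right) = 13520 \left(-2\right) = -27040$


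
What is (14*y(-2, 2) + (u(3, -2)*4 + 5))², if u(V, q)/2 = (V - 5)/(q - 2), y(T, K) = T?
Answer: 361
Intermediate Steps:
u(V, q) = 2*(-5 + V)/(-2 + q) (u(V, q) = 2*((V - 5)/(q - 2)) = 2*((-5 + V)/(-2 + q)) = 2*(-5 + V)/(-2 + q))
(14*y(-2, 2) + (u(3, -2)*4 + 5))² = (14*(-2) + ((2*(-5 + 3)/(-2 - 2))*4 + 5))² = (-28 + ((2*(-2)/(-4))*4 + 5))² = (-28 + ((2*(-¼)*(-2))*4 + 5))² = (-28 + (1*4 + 5))² = (-28 + (4 + 5))² = (-28 + 9)² = (-19)² = 361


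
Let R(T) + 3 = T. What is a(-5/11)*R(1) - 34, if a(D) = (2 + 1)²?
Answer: -52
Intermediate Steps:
R(T) = -3 + T
a(D) = 9 (a(D) = 3² = 9)
a(-5/11)*R(1) - 34 = 9*(-3 + 1) - 34 = 9*(-2) - 34 = -18 - 34 = -52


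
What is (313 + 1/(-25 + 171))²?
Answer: 2088398601/21316 ≈ 97973.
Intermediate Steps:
(313 + 1/(-25 + 171))² = (313 + 1/146)² = (45699/146)² = 2088398601/21316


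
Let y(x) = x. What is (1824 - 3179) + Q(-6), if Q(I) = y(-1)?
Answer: -1356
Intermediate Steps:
Q(I) = -1
(1824 - 3179) + Q(-6) = (1824 - 3179) - 1 = -1355 - 1 = -1356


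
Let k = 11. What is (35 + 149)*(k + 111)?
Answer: 22448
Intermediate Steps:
(35 + 149)*(k + 111) = (35 + 149)*(11 + 111) = 184*122 = 22448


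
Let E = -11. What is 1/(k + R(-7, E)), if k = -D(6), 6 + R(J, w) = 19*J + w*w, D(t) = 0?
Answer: -1/18 ≈ -0.055556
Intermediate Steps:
R(J, w) = -6 + w² + 19*J (R(J, w) = -6 + (19*J + w*w) = -6 + (19*J + w²) = -6 + (w² + 19*J) = -6 + w² + 19*J)
k = 0 (k = -1*0 = 0)
1/(k + R(-7, E)) = 1/(0 + (-6 + (-11)² + 19*(-7))) = 1/(0 + (-6 + 121 - 133)) = 1/(0 - 18) = 1/(-18) = -1/18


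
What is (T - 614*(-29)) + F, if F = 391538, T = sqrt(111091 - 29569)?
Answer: 409344 + 3*sqrt(9058) ≈ 4.0963e+5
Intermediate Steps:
T = 3*sqrt(9058) (T = sqrt(81522) = 3*sqrt(9058) ≈ 285.52)
(T - 614*(-29)) + F = (3*sqrt(9058) - 614*(-29)) + 391538 = (3*sqrt(9058) + 17806) + 391538 = (17806 + 3*sqrt(9058)) + 391538 = 409344 + 3*sqrt(9058)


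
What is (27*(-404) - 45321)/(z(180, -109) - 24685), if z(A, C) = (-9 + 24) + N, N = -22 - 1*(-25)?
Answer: 56229/24667 ≈ 2.2795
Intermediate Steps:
N = 3 (N = -22 + 25 = 3)
z(A, C) = 18 (z(A, C) = (-9 + 24) + 3 = 15 + 3 = 18)
(27*(-404) - 45321)/(z(180, -109) - 24685) = (27*(-404) - 45321)/(18 - 24685) = (-10908 - 45321)/(-24667) = -56229*(-1/24667) = 56229/24667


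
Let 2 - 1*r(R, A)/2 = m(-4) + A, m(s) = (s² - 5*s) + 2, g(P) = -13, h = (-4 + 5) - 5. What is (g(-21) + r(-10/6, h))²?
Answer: 5929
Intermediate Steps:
h = -4 (h = 1 - 5 = -4)
m(s) = 2 + s² - 5*s
r(R, A) = -72 - 2*A (r(R, A) = 4 - 2*((2 + (-4)² - 5*(-4)) + A) = 4 - 2*((2 + 16 + 20) + A) = 4 - 2*(38 + A) = 4 + (-76 - 2*A) = -72 - 2*A)
(g(-21) + r(-10/6, h))² = (-13 + (-72 - 2*(-4)))² = (-13 + (-72 + 8))² = (-13 - 64)² = (-77)² = 5929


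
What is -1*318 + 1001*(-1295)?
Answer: -1296613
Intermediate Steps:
-1*318 + 1001*(-1295) = -318 - 1296295 = -1296613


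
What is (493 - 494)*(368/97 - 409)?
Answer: 39305/97 ≈ 405.21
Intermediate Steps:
(493 - 494)*(368/97 - 409) = -(368*(1/97) - 409) = -(368/97 - 409) = -1*(-39305/97) = 39305/97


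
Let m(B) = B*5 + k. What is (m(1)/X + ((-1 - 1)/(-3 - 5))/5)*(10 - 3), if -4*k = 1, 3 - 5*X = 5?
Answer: -3311/40 ≈ -82.775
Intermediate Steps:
X = -⅖ (X = ⅗ - ⅕*5 = ⅗ - 1 = -⅖ ≈ -0.40000)
k = -¼ (k = -¼*1 = -¼ ≈ -0.25000)
m(B) = -¼ + 5*B (m(B) = B*5 - ¼ = 5*B - ¼ = -¼ + 5*B)
(m(1)/X + ((-1 - 1)/(-3 - 5))/5)*(10 - 3) = ((-¼ + 5*1)/(-⅖) + ((-1 - 1)/(-3 - 5))/5)*(10 - 3) = ((-¼ + 5)*(-5/2) - 2/(-8)*(⅕))*7 = ((19/4)*(-5/2) - 2*(-⅛)*(⅕))*7 = (-95/8 + (¼)*(⅕))*7 = (-95/8 + 1/20)*7 = -473/40*7 = -3311/40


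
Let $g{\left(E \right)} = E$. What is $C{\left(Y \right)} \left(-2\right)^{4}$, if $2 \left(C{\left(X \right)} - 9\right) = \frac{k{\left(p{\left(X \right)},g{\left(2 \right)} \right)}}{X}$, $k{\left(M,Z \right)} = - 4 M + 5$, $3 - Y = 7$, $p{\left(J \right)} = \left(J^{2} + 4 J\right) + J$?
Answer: $102$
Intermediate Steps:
$p{\left(J \right)} = J^{2} + 5 J$
$Y = -4$ ($Y = 3 - 7 = -4$)
$k{\left(M,Z \right)} = 5 - 4 M$
$C{\left(X \right)} = 9 + \frac{5 - 4 X \left(5 + X\right)}{2 X}$ ($C{\left(X \right)} = 9 + \frac{\left(5 - 4 X \left(5 + X\right)\right) \frac{1}{X}}{2} = 9 + \frac{\frac{1}{X} \left(5 - 4 X \left(5 + X\right)\right)}{2} = 9 + \frac{5 - 4 X \left(5 + X\right)}{2 X}$)
$C{\left(Y \right)} \left(-2\right)^{4} = \left(-1 - -8 + \frac{5}{2 \left(-4\right)}\right) \left(-2\right)^{4} = \left(-1 + 8 + \frac{5}{2} \left(- \frac{1}{4}\right)\right) 16 = \left(-1 + 8 - \frac{5}{8}\right) 16 = \frac{51}{8} \cdot 16 = 102$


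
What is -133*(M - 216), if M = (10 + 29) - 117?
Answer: 39102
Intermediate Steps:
M = -78 (M = 39 - 117 = -78)
-133*(M - 216) = -133*(-78 - 216) = -133*(-294) = 39102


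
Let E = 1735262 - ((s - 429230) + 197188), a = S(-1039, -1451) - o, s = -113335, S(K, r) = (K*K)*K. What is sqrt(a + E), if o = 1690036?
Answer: 2*I*sqrt(280307929) ≈ 33485.0*I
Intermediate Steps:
S(K, r) = K**3 (S(K, r) = K**2*K = K**3)
a = -1123312355 (a = (-1039)**3 - 1*1690036 = -1121622319 - 1690036 = -1123312355)
E = 2080639 (E = 1735262 - ((-113335 - 429230) + 197188) = 1735262 - (-542565 + 197188) = 1735262 - 1*(-345377) = 1735262 + 345377 = 2080639)
sqrt(a + E) = sqrt(-1123312355 + 2080639) = sqrt(-1121231716) = 2*I*sqrt(280307929)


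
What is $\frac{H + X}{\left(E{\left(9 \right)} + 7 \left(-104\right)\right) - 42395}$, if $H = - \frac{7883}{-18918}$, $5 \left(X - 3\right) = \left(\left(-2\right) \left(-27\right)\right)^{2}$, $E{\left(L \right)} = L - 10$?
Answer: $- \frac{55488073}{4079099160} \approx -0.013603$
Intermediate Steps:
$E{\left(L \right)} = -10 + L$
$X = \frac{2931}{5}$ ($X = 3 + \frac{\left(\left(-2\right) \left(-27\right)\right)^{2}}{5} = 3 + \frac{54^{2}}{5} = 3 + \frac{1}{5} \cdot 2916 = 3 + \frac{2916}{5} = \frac{2931}{5} \approx 586.2$)
$H = \frac{7883}{18918}$ ($H = \left(-7883\right) \left(- \frac{1}{18918}\right) = \frac{7883}{18918} \approx 0.41669$)
$\frac{H + X}{\left(E{\left(9 \right)} + 7 \left(-104\right)\right) - 42395} = \frac{\frac{7883}{18918} + \frac{2931}{5}}{\left(\left(-10 + 9\right) + 7 \left(-104\right)\right) - 42395} = \frac{55488073}{94590 \left(\left(-1 - 728\right) - 42395\right)} = \frac{55488073}{94590 \left(-729 - 42395\right)} = \frac{55488073}{94590 \left(-43124\right)} = \frac{55488073}{94590} \left(- \frac{1}{43124}\right) = - \frac{55488073}{4079099160}$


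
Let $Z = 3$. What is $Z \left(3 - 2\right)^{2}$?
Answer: $3$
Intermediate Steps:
$Z \left(3 - 2\right)^{2} = 3 \left(3 - 2\right)^{2} = 3 \cdot 1^{2} = 3 \cdot 1 = 3$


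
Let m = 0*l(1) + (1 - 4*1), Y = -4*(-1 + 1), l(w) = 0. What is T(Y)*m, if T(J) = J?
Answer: 0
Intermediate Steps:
Y = 0 (Y = -4*0 = 0)
m = -3 (m = 0*0 + (1 - 4*1) = 0 + (1 - 4) = 0 - 3 = -3)
T(Y)*m = 0*(-3) = 0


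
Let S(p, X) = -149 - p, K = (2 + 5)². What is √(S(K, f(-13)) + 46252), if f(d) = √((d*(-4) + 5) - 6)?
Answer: √46054 ≈ 214.60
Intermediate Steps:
f(d) = √(-1 - 4*d) (f(d) = √((-4*d + 5) - 6) = √((5 - 4*d) - 6) = √(-1 - 4*d))
K = 49 (K = 7² = 49)
√(S(K, f(-13)) + 46252) = √((-149 - 1*49) + 46252) = √((-149 - 49) + 46252) = √(-198 + 46252) = √46054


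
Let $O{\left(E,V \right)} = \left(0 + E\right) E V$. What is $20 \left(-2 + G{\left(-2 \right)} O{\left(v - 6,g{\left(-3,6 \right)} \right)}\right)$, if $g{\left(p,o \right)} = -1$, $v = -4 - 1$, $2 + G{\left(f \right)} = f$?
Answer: $9640$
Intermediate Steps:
$G{\left(f \right)} = -2 + f$
$v = -5$ ($v = -4 - 1 = -5$)
$O{\left(E,V \right)} = V E^{2}$ ($O{\left(E,V \right)} = E E V = V E^{2}$)
$20 \left(-2 + G{\left(-2 \right)} O{\left(v - 6,g{\left(-3,6 \right)} \right)}\right) = 20 \left(-2 + \left(-2 - 2\right) \left(- \left(-5 - 6\right)^{2}\right)\right) = 20 \left(-2 - 4 \left(- \left(-5 - 6\right)^{2}\right)\right) = 20 \left(-2 - 4 \left(- \left(-11\right)^{2}\right)\right) = 20 \left(-2 - 4 \left(\left(-1\right) 121\right)\right) = 20 \left(-2 - -484\right) = 20 \left(-2 + 484\right) = 20 \cdot 482 = 9640$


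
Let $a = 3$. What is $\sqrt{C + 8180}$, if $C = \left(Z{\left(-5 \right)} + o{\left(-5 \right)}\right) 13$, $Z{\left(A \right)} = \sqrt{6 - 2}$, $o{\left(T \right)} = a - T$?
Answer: $\sqrt{8310} \approx 91.159$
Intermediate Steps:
$o{\left(T \right)} = 3 - T$
$Z{\left(A \right)} = 2$ ($Z{\left(A \right)} = \sqrt{4} = 2$)
$C = 130$ ($C = \left(2 + \left(3 - -5\right)\right) 13 = \left(2 + \left(3 + 5\right)\right) 13 = \left(2 + 8\right) 13 = 10 \cdot 13 = 130$)
$\sqrt{C + 8180} = \sqrt{130 + 8180} = \sqrt{8310}$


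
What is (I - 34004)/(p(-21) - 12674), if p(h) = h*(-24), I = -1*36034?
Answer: 35019/6085 ≈ 5.7550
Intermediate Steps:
I = -36034
p(h) = -24*h
(I - 34004)/(p(-21) - 12674) = (-36034 - 34004)/(-24*(-21) - 12674) = -70038/(504 - 12674) = -70038/(-12170) = -70038*(-1/12170) = 35019/6085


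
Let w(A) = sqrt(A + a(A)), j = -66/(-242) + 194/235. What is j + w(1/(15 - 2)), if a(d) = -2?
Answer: 2839/2585 + 5*I*sqrt(13)/13 ≈ 1.0983 + 1.3868*I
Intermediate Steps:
j = 2839/2585 (j = -66*(-1/242) + 194*(1/235) = 3/11 + 194/235 = 2839/2585 ≈ 1.0983)
w(A) = sqrt(-2 + A) (w(A) = sqrt(A - 2) = sqrt(-2 + A))
j + w(1/(15 - 2)) = 2839/2585 + sqrt(-2 + 1/(15 - 2)) = 2839/2585 + sqrt(-2 + 1/13) = 2839/2585 + sqrt(-25/13) = 2839/2585 + 5*I*sqrt(13)/13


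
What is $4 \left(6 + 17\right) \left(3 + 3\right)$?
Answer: $552$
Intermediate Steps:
$4 \left(6 + 17\right) \left(3 + 3\right) = 4 \cdot 23 \cdot 6 = 92 \cdot 6 = 552$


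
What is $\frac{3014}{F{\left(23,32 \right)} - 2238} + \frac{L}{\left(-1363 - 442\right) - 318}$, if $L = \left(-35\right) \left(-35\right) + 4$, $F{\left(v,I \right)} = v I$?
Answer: $- \frac{4122340}{1594373} \approx -2.5856$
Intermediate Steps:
$F{\left(v,I \right)} = I v$
$L = 1229$ ($L = 1225 + 4 = 1229$)
$\frac{3014}{F{\left(23,32 \right)} - 2238} + \frac{L}{\left(-1363 - 442\right) - 318} = \frac{3014}{32 \cdot 23 - 2238} + \frac{1229}{\left(-1363 - 442\right) - 318} = \frac{3014}{736 - 2238} + \frac{1229}{-1805 - 318} = \frac{3014}{-1502} + \frac{1229}{-2123} = 3014 \left(- \frac{1}{1502}\right) + 1229 \left(- \frac{1}{2123}\right) = - \frac{1507}{751} - \frac{1229}{2123} = - \frac{4122340}{1594373}$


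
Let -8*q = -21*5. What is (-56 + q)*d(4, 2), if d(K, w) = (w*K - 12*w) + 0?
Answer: 686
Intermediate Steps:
d(K, w) = -12*w + K*w (d(K, w) = (K*w - 12*w) + 0 = (-12*w + K*w) + 0 = -12*w + K*w)
q = 105/8 (q = -(-21)*5/8 = -⅛*(-105) = 105/8 ≈ 13.125)
(-56 + q)*d(4, 2) = (-56 + 105/8)*(2*(-12 + 4)) = -343*(-8)/4 = -343/8*(-16) = 686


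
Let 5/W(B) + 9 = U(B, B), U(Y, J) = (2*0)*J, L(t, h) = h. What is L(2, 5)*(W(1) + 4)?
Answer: 155/9 ≈ 17.222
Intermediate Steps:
U(Y, J) = 0 (U(Y, J) = 0*J = 0)
W(B) = -5/9 (W(B) = 5/(-9 + 0) = 5/(-9) = 5*(-⅑) = -5/9)
L(2, 5)*(W(1) + 4) = 5*(-5/9 + 4) = 5*(31/9) = 155/9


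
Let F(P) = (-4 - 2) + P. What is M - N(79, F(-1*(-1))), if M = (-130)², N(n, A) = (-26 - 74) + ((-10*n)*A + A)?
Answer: 13055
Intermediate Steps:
F(P) = -6 + P
N(n, A) = -100 + A - 10*A*n (N(n, A) = -100 + (-10*A*n + A) = -100 + (A - 10*A*n) = -100 + A - 10*A*n)
M = 16900
M - N(79, F(-1*(-1))) = 16900 - (-100 + (-6 - 1*(-1)) - 10*(-6 - 1*(-1))*79) = 16900 - (-100 + (-6 + 1) - 10*(-6 + 1)*79) = 16900 - (-100 - 5 - 10*(-5)*79) = 16900 - (-100 - 5 + 3950) = 16900 - 1*3845 = 16900 - 3845 = 13055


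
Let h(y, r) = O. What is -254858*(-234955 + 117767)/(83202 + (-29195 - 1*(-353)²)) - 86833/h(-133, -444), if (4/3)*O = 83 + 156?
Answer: -3573109822472/8436939 ≈ -4.2351e+5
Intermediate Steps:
O = 717/4 (O = 3*(83 + 156)/4 = (¾)*239 = 717/4 ≈ 179.25)
h(y, r) = 717/4
-254858*(-234955 + 117767)/(83202 + (-29195 - 1*(-353)²)) - 86833/h(-133, -444) = -254858*(-234955 + 117767)/(83202 + (-29195 - 1*(-353)²)) - 86833/717/4 = -254858*(-117188/(83202 + (-29195 - 1*124609))) - 86833*4/717 = -254858*(-117188/(83202 + (-29195 - 124609))) - 347332/717 = -254858*(-117188/(83202 - 153804)) - 347332/717 = -254858/((-70602*(-1/117188))) - 347332/717 = -254858/35301/58594 - 347332/717 = -254858*58594/35301 - 347332/717 = -14933149652/35301 - 347332/717 = -3573109822472/8436939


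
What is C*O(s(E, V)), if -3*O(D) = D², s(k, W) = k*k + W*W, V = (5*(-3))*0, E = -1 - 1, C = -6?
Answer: 32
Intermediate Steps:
E = -2
V = 0 (V = -15*0 = 0)
s(k, W) = W² + k² (s(k, W) = k² + W² = W² + k²)
O(D) = -D²/3
C*O(s(E, V)) = -(-2)*(0² + (-2)²)² = -(-2)*(0 + 4)² = -(-2)*4² = -(-2)*16 = -6*(-16/3) = 32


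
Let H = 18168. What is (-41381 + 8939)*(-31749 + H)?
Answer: 440594802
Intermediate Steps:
(-41381 + 8939)*(-31749 + H) = (-41381 + 8939)*(-31749 + 18168) = -32442*(-13581) = 440594802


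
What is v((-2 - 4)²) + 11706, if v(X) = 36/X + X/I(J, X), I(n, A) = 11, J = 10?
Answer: 128813/11 ≈ 11710.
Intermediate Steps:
v(X) = 36/X + X/11
v((-2 - 4)²) + 11706 = (36/((-2 - 4)²) + (-2 - 4)²/11) + 11706 = (36/((-6)²) + (1/11)*(-6)²) + 11706 = (36/36 + (1/11)*36) + 11706 = (36*(1/36) + 36/11) + 11706 = (1 + 36/11) + 11706 = 47/11 + 11706 = 128813/11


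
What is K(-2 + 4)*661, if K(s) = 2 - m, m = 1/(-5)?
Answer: 7271/5 ≈ 1454.2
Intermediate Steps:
m = -⅕ ≈ -0.20000
K(s) = 11/5 (K(s) = 2 - 1*(-⅕) = 2 + ⅕ = 11/5)
K(-2 + 4)*661 = (11/5)*661 = 7271/5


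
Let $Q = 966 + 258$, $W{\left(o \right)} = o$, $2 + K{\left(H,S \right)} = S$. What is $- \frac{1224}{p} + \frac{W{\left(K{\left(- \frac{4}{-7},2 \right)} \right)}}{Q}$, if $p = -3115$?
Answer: $\frac{1224}{3115} \approx 0.39294$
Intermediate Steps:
$K{\left(H,S \right)} = -2 + S$
$Q = 1224$
$- \frac{1224}{p} + \frac{W{\left(K{\left(- \frac{4}{-7},2 \right)} \right)}}{Q} = - \frac{1224}{-3115} + \frac{-2 + 2}{1224} = \left(-1224\right) \left(- \frac{1}{3115}\right) + 0 \cdot \frac{1}{1224} = \frac{1224}{3115} + 0 = \frac{1224}{3115}$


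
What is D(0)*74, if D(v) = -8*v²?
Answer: 0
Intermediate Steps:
D(0)*74 = -8*0²*74 = -8*0*74 = 0*74 = 0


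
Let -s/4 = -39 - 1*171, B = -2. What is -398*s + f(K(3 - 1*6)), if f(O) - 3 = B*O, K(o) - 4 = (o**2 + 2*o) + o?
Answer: -334325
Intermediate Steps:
s = 840 (s = -4*(-39 - 1*171) = -4*(-39 - 171) = -4*(-210) = 840)
K(o) = 4 + o**2 + 3*o (K(o) = 4 + ((o**2 + 2*o) + o) = 4 + (o**2 + 3*o) = 4 + o**2 + 3*o)
f(O) = 3 - 2*O
-398*s + f(K(3 - 1*6)) = -398*840 + (3 - 2*(4 + (3 - 1*6)**2 + 3*(3 - 1*6))) = -334320 + (3 - 2*(4 + (3 - 6)**2 + 3*(3 - 6))) = -334320 + (3 - 2*(4 + (-3)**2 + 3*(-3))) = -334320 + (3 - 2*(4 + 9 - 9)) = -334320 + (3 - 2*4) = -334320 + (3 - 8) = -334320 - 5 = -334325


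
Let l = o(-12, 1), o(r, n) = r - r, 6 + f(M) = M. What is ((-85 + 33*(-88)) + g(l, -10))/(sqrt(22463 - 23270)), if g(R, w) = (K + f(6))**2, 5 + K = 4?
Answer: 996*I*sqrt(807)/269 ≈ 105.18*I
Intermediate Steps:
K = -1 (K = -5 + 4 = -1)
f(M) = -6 + M
o(r, n) = 0
l = 0
g(R, w) = 1 (g(R, w) = (-1 + (-6 + 6))**2 = (-1 + 0)**2 = (-1)**2 = 1)
((-85 + 33*(-88)) + g(l, -10))/(sqrt(22463 - 23270)) = ((-85 + 33*(-88)) + 1)/(sqrt(22463 - 23270)) = ((-85 - 2904) + 1)/(sqrt(-807)) = (-2989 + 1)/((I*sqrt(807))) = -(-996)*I*sqrt(807)/269 = 996*I*sqrt(807)/269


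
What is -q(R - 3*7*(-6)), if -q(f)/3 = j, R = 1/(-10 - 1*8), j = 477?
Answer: 1431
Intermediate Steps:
R = -1/18 (R = 1/(-10 - 8) = 1/(-18) = -1/18 ≈ -0.055556)
q(f) = -1431 (q(f) = -3*477 = -1431)
-q(R - 3*7*(-6)) = -1*(-1431) = 1431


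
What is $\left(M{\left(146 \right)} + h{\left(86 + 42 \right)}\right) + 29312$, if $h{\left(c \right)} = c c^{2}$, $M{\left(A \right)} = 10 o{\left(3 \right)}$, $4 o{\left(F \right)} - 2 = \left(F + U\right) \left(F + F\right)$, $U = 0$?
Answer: $2126514$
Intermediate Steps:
$o{\left(F \right)} = \frac{1}{2} + \frac{F^{2}}{2}$ ($o{\left(F \right)} = \frac{1}{2} + \frac{\left(F + 0\right) \left(F + F\right)}{4} = \frac{1}{2} + \frac{F 2 F}{4} = \frac{1}{2} + \frac{2 F^{2}}{4} = \frac{1}{2} + \frac{F^{2}}{2}$)
$M{\left(A \right)} = 50$ ($M{\left(A \right)} = 10 \left(\frac{1}{2} + \frac{3^{2}}{2}\right) = 10 \left(\frac{1}{2} + \frac{1}{2} \cdot 9\right) = 10 \left(\frac{1}{2} + \frac{9}{2}\right) = 10 \cdot 5 = 50$)
$h{\left(c \right)} = c^{3}$
$\left(M{\left(146 \right)} + h{\left(86 + 42 \right)}\right) + 29312 = \left(50 + \left(86 + 42\right)^{3}\right) + 29312 = \left(50 + 128^{3}\right) + 29312 = \left(50 + 2097152\right) + 29312 = 2097202 + 29312 = 2126514$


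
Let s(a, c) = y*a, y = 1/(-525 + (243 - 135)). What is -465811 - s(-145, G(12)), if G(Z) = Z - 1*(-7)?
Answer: -194243332/417 ≈ -4.6581e+5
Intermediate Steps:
G(Z) = 7 + Z (G(Z) = Z + 7 = 7 + Z)
y = -1/417 (y = 1/(-525 + 108) = 1/(-417) = -1/417 ≈ -0.0023981)
s(a, c) = -a/417
-465811 - s(-145, G(12)) = -465811 - (-1)*(-145)/417 = -465811 - 1*145/417 = -465811 - 145/417 = -194243332/417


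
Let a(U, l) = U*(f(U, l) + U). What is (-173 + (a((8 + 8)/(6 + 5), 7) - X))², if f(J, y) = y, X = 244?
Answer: 2397962961/14641 ≈ 1.6378e+5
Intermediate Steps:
a(U, l) = U*(U + l) (a(U, l) = U*(l + U) = U*(U + l))
(-173 + (a((8 + 8)/(6 + 5), 7) - X))² = (-173 + (((8 + 8)/(6 + 5))*((8 + 8)/(6 + 5) + 7) - 1*244))² = (-173 + ((16/11)*(16/11 + 7) - 244))² = (-173 + ((16*(1/11))*(16*(1/11) + 7) - 244))² = (-173 + (16*(16/11 + 7)/11 - 244))² = (-173 + ((16/11)*(93/11) - 244))² = (-173 + (1488/121 - 244))² = (-173 - 28036/121)² = (-48969/121)² = 2397962961/14641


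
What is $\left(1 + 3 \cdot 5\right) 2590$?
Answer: $41440$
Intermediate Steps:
$\left(1 + 3 \cdot 5\right) 2590 = \left(1 + 15\right) 2590 = 16 \cdot 2590 = 41440$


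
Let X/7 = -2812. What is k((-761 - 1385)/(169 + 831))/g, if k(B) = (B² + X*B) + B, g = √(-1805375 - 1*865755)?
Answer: -10561080829*I*√2671130/667782500000 ≈ -25.848*I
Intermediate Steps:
X = -19684 (X = 7*(-2812) = -19684)
g = I*√2671130 (g = √(-1805375 - 865755) = √(-2671130) = I*√2671130 ≈ 1634.4*I)
k(B) = B² - 19683*B (k(B) = (B² - 19684*B) + B = B² - 19683*B)
k((-761 - 1385)/(169 + 831))/g = (((-761 - 1385)/(169 + 831))*(-19683 + (-761 - 1385)/(169 + 831)))/((I*√2671130)) = ((-2146/1000)*(-19683 - 2146/1000))*(-I*√2671130/2671130) = ((-2146*1/1000)*(-19683 - 2146*1/1000))*(-I*√2671130/2671130) = (-1073*(-19683 - 1073/500)/500)*(-I*√2671130/2671130) = (-1073/500*(-9842573/500))*(-I*√2671130/2671130) = 10561080829*(-I*√2671130/2671130)/250000 = -10561080829*I*√2671130/667782500000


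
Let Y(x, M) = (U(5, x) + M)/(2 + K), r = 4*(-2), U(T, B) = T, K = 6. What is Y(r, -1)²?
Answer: ¼ ≈ 0.25000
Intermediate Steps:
r = -8
Y(x, M) = 5/8 + M/8 (Y(x, M) = (5 + M)/(2 + 6) = (5 + M)/8 = (5 + M)*(⅛) = 5/8 + M/8)
Y(r, -1)² = (5/8 + (⅛)*(-1))² = (5/8 - ⅛)² = (½)² = ¼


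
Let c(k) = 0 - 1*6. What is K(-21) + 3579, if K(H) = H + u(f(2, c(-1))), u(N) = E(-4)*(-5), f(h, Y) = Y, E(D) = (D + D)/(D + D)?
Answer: 3553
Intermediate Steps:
c(k) = -6 (c(k) = 0 - 6 = -6)
E(D) = 1 (E(D) = (2*D)/((2*D)) = (2*D)*(1/(2*D)) = 1)
u(N) = -5 (u(N) = 1*(-5) = -5)
K(H) = -5 + H (K(H) = H - 5 = -5 + H)
K(-21) + 3579 = (-5 - 21) + 3579 = -26 + 3579 = 3553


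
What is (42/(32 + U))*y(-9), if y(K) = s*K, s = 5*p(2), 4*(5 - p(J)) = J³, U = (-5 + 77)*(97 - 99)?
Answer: 405/8 ≈ 50.625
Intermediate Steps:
U = -144 (U = 72*(-2) = -144)
p(J) = 5 - J³/4
s = 15 (s = 5*(5 - ¼*2³) = 5*(5 - ¼*8) = 5*(5 - 2) = 5*3 = 15)
y(K) = 15*K
(42/(32 + U))*y(-9) = (42/(32 - 144))*(15*(-9)) = (42/(-112))*(-135) = (42*(-1/112))*(-135) = -3/8*(-135) = 405/8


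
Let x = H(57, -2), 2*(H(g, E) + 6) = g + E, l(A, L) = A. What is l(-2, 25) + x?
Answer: 39/2 ≈ 19.500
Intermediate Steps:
H(g, E) = -6 + E/2 + g/2 (H(g, E) = -6 + (g + E)/2 = -6 + (E + g)/2 = -6 + (E/2 + g/2) = -6 + E/2 + g/2)
x = 43/2 (x = -6 + (½)*(-2) + (½)*57 = -6 - 1 + 57/2 = 43/2 ≈ 21.500)
l(-2, 25) + x = -2 + 43/2 = 39/2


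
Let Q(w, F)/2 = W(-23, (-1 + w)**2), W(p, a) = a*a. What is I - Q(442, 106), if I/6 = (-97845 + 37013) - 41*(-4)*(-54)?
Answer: -75646136850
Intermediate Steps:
W(p, a) = a**2
Q(w, F) = 2*(-1 + w)**4 (Q(w, F) = 2*((-1 + w)**2)**2 = 2*(-1 + w)**4)
I = -418128 (I = 6*((-97845 + 37013) - 41*(-4)*(-54)) = 6*(-60832 + 164*(-54)) = 6*(-60832 - 8856) = 6*(-69688) = -418128)
I - Q(442, 106) = -418128 - 2*(-1 + 442)**4 = -418128 - 2*441**4 = -418128 - 2*37822859361 = -418128 - 1*75645718722 = -418128 - 75645718722 = -75646136850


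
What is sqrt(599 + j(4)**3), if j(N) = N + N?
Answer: sqrt(1111) ≈ 33.332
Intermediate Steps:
j(N) = 2*N
sqrt(599 + j(4)**3) = sqrt(599 + (2*4)**3) = sqrt(599 + 8**3) = sqrt(599 + 512) = sqrt(1111)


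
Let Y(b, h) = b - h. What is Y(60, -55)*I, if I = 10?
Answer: 1150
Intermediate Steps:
Y(60, -55)*I = (60 - 1*(-55))*10 = (60 + 55)*10 = 115*10 = 1150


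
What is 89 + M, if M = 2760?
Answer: 2849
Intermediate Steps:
89 + M = 89 + 2760 = 2849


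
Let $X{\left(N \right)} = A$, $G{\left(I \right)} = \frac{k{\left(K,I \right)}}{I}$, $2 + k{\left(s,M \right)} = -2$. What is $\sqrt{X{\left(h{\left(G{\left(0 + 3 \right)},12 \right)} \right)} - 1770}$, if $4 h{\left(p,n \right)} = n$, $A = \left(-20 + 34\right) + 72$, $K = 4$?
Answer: $2 i \sqrt{421} \approx 41.037 i$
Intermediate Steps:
$k{\left(s,M \right)} = -4$ ($k{\left(s,M \right)} = -2 - 2 = -4$)
$G{\left(I \right)} = - \frac{4}{I}$
$A = 86$ ($A = 14 + 72 = 86$)
$h{\left(p,n \right)} = \frac{n}{4}$
$X{\left(N \right)} = 86$
$\sqrt{X{\left(h{\left(G{\left(0 + 3 \right)},12 \right)} \right)} - 1770} = \sqrt{86 - 1770} = \sqrt{-1684} = 2 i \sqrt{421}$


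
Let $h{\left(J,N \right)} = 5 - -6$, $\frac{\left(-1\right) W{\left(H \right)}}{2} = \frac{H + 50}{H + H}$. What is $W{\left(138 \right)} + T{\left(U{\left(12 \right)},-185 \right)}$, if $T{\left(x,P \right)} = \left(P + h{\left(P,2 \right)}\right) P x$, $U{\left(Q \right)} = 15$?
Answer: $\frac{33316556}{69} \approx 4.8285 \cdot 10^{5}$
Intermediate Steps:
$W{\left(H \right)} = - \frac{50 + H}{H}$ ($W{\left(H \right)} = - 2 \frac{H + 50}{H + H} = - 2 \frac{50 + H}{2 H} = - \frac{50 + H}{H}$)
$h{\left(J,N \right)} = 11$ ($h{\left(J,N \right)} = 5 + 6 = 11$)
$T{\left(x,P \right)} = P x \left(11 + P\right)$ ($T{\left(x,P \right)} = \left(P + 11\right) P x = \left(11 + P\right) P x = P \left(11 + P\right) x = P x \left(11 + P\right)$)
$W{\left(138 \right)} + T{\left(U{\left(12 \right)},-185 \right)} = \frac{-50 - 138}{138} - 2775 \left(11 - 185\right) = \frac{-50 - 138}{138} - 2775 \left(-174\right) = \frac{1}{138} \left(-188\right) + 482850 = - \frac{94}{69} + 482850 = \frac{33316556}{69}$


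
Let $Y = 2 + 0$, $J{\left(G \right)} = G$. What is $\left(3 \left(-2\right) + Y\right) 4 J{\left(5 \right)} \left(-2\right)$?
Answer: $160$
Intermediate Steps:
$Y = 2$
$\left(3 \left(-2\right) + Y\right) 4 J{\left(5 \right)} \left(-2\right) = \left(3 \left(-2\right) + 2\right) 4 \cdot 5 \left(-2\right) = \left(-6 + 2\right) 4 \cdot 5 \left(-2\right) = \left(-4\right) 4 \cdot 5 \left(-2\right) = \left(-16\right) 5 \left(-2\right) = \left(-80\right) \left(-2\right) = 160$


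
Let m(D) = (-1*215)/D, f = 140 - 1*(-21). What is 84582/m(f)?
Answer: -13617702/215 ≈ -63338.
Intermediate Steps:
f = 161 (f = 140 + 21 = 161)
m(D) = -215/D
84582/m(f) = 84582/((-215/161)) = 84582/((-215*1/161)) = 84582/(-215/161) = 84582*(-161/215) = -13617702/215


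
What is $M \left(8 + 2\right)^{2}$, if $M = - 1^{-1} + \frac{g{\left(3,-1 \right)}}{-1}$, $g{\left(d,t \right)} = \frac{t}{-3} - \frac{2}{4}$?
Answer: $- \frac{250}{3} \approx -83.333$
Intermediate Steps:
$g{\left(d,t \right)} = - \frac{1}{2} - \frac{t}{3}$ ($g{\left(d,t \right)} = t \left(- \frac{1}{3}\right) - \frac{1}{2} = - \frac{t}{3} - \frac{1}{2} = - \frac{1}{2} - \frac{t}{3}$)
$M = - \frac{5}{6}$ ($M = - 1^{-1} + \frac{- \frac{1}{2} - - \frac{1}{3}}{-1} = \left(-1\right) 1 + \left(- \frac{1}{2} + \frac{1}{3}\right) \left(-1\right) = -1 - - \frac{1}{6} = -1 + \frac{1}{6} = - \frac{5}{6} \approx -0.83333$)
$M \left(8 + 2\right)^{2} = - \frac{5 \left(8 + 2\right)^{2}}{6} = - \frac{5 \cdot 10^{2}}{6} = \left(- \frac{5}{6}\right) 100 = - \frac{250}{3}$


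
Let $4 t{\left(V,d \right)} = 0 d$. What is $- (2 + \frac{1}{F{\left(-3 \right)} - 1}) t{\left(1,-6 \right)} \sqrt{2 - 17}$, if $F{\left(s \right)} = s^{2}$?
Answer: $0$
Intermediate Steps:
$t{\left(V,d \right)} = 0$ ($t{\left(V,d \right)} = \frac{0 d}{4} = \frac{1}{4} \cdot 0 = 0$)
$- (2 + \frac{1}{F{\left(-3 \right)} - 1}) t{\left(1,-6 \right)} \sqrt{2 - 17} = - (2 + \frac{1}{\left(-3\right)^{2} - 1}) 0 \sqrt{2 - 17} = - (2 + \frac{1}{9 - 1}) 0 \sqrt{-15} = - (2 + \frac{1}{8}) 0 i \sqrt{15} = \left(-1\right) \frac{17}{8} \cdot 0 i \sqrt{15} = \left(- \frac{17}{8}\right) 0 i \sqrt{15} = 0 i \sqrt{15} = 0$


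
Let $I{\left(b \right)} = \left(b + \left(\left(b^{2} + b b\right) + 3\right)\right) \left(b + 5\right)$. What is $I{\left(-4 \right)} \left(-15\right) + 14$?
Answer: $-451$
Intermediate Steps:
$I{\left(b \right)} = \left(5 + b\right) \left(3 + b + 2 b^{2}\right)$ ($I{\left(b \right)} = \left(b + \left(\left(b^{2} + b^{2}\right) + 3\right)\right) \left(5 + b\right) = \left(b + \left(2 b^{2} + 3\right)\right) \left(5 + b\right) = \left(b + \left(3 + 2 b^{2}\right)\right) \left(5 + b\right) = \left(3 + b + 2 b^{2}\right) \left(5 + b\right) = \left(5 + b\right) \left(3 + b + 2 b^{2}\right)$)
$I{\left(-4 \right)} \left(-15\right) + 14 = \left(15 + 2 \left(-4\right)^{3} + 8 \left(-4\right) + 11 \left(-4\right)^{2}\right) \left(-15\right) + 14 = \left(15 + 2 \left(-64\right) - 32 + 11 \cdot 16\right) \left(-15\right) + 14 = \left(15 - 128 - 32 + 176\right) \left(-15\right) + 14 = 31 \left(-15\right) + 14 = -465 + 14 = -451$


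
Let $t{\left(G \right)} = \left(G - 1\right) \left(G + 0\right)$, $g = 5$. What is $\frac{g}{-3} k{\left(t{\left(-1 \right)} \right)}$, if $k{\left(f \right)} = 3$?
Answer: $-5$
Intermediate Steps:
$t{\left(G \right)} = G \left(-1 + G\right)$ ($t{\left(G \right)} = \left(-1 + G\right) G = G \left(-1 + G\right)$)
$\frac{g}{-3} k{\left(t{\left(-1 \right)} \right)} = \frac{5}{-3} \cdot 3 = 5 \left(- \frac{1}{3}\right) 3 = \left(- \frac{5}{3}\right) 3 = -5$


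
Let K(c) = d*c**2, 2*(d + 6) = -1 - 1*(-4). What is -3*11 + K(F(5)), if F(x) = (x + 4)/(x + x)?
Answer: -7329/200 ≈ -36.645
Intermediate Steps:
d = -9/2 (d = -6 + (-1 - 1*(-4))/2 = -6 + (-1 + 4)/2 = -6 + (1/2)*3 = -6 + 3/2 = -9/2 ≈ -4.5000)
F(x) = (4 + x)/(2*x) (F(x) = (4 + x)/((2*x)) = (4 + x)*(1/(2*x)) = (4 + x)/(2*x))
K(c) = -9*c**2/2
-3*11 + K(F(5)) = -3*11 - 9*(4 + 5)**2/100/2 = -33 - 9*((1/2)*(1/5)*9)**2/2 = -33 - 9*(9/10)**2/2 = -33 - 9/2*81/100 = -33 - 729/200 = -7329/200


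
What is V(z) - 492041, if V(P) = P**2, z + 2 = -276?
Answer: -414757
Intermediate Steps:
z = -278 (z = -2 - 276 = -278)
V(z) - 492041 = (-278)**2 - 492041 = 77284 - 492041 = -414757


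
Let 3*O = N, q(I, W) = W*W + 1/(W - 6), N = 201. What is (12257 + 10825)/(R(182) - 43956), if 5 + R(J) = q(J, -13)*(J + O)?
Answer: -438558/35969 ≈ -12.193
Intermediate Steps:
q(I, W) = W² + 1/(-6 + W)
O = 67 (O = (⅓)*201 = 67)
R(J) = 214975/19 + 3210*J/19 (R(J) = -5 + ((1 + (-13)³ - 6*(-13)²)/(-6 - 13))*(J + 67) = -5 + ((1 - 2197 - 6*169)/(-19))*(67 + J) = -5 + (-(1 - 2197 - 1014)/19)*(67 + J) = -5 + (-1/19*(-3210))*(67 + J) = -5 + 3210*(67 + J)/19 = -5 + (215070/19 + 3210*J/19) = 214975/19 + 3210*J/19)
(12257 + 10825)/(R(182) - 43956) = (12257 + 10825)/((214975/19 + (3210/19)*182) - 43956) = 23082/((214975/19 + 584220/19) - 43956) = 23082/(799195/19 - 43956) = 23082/(-35969/19) = 23082*(-19/35969) = -438558/35969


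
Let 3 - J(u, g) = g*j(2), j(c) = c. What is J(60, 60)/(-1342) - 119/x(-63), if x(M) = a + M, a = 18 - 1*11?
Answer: 11875/5368 ≈ 2.2122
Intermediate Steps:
a = 7 (a = 18 - 11 = 7)
x(M) = 7 + M
J(u, g) = 3 - 2*g (J(u, g) = 3 - g*2 = 3 - 2*g)
J(60, 60)/(-1342) - 119/x(-63) = (3 - 2*60)/(-1342) - 119/(7 - 63) = (3 - 120)*(-1/1342) - 119/(-56) = -117*(-1/1342) - 119*(-1/56) = 117/1342 + 17/8 = 11875/5368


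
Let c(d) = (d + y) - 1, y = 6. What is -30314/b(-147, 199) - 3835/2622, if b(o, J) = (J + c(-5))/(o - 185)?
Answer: 26387695091/521778 ≈ 50573.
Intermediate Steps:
c(d) = 5 + d (c(d) = (d + 6) - 1 = (6 + d) - 1 = 5 + d)
b(o, J) = J/(-185 + o) (b(o, J) = (J + (5 - 5))/(o - 185) = (J + 0)/(-185 + o) = J/(-185 + o))
-30314/b(-147, 199) - 3835/2622 = -30314/(199/(-185 - 147)) - 3835/2622 = -30314/(199/(-332)) - 3835*1/2622 = -30314/(199*(-1/332)) - 3835/2622 = -30314/(-199/332) - 3835/2622 = -30314*(-332/199) - 3835/2622 = 10064248/199 - 3835/2622 = 26387695091/521778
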